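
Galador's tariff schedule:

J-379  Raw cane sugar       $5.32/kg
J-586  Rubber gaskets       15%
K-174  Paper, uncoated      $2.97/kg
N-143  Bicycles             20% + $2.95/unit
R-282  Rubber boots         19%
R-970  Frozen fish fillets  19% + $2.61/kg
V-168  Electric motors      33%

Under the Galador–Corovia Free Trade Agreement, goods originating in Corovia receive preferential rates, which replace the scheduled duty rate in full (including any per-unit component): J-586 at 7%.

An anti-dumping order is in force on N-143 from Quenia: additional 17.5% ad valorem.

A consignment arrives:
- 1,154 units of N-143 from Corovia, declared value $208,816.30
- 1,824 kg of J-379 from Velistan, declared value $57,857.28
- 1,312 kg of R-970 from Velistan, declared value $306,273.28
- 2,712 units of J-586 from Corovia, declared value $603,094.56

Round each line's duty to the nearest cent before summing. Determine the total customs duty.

$158,704.10

Line 1 (N-143, Corovia, 1,154 units, $208,816.30):
Base rate for N-143 is 20% + $2.95/unit.
Origin Corovia is the FTA partner but N-143 is not on the preference list; base rate stands.
The additional-duty order on N-143 targets Quenia, not Corovia; it does not apply.
Duty = $208,816.30 × 20% + 1,154 × $2.95 = $45,167.56.
Line 2 (J-379, Velistan, 1,824 kg, $57,857.28):
Base rate for J-379 is $5.32/kg.
Duty = 1,824 × $5.32 = $9,703.68.
Line 3 (R-970, Velistan, 1,312 kg, $306,273.28):
Base rate for R-970 is 19% + $2.61/kg.
Duty = $306,273.28 × 19% + 1,312 × $2.61 = $61,616.24.
Line 4 (J-586, Corovia, 2,712 units, $603,094.56):
Base rate for J-586 is 15%.
Origin Corovia qualifies under the Galador–Corovia agreement and J-586 is covered: preferential rate 7% applies instead.
Duty = $603,094.56 × 7% = $42,216.62.
Total = $45,167.56 + $9,703.68 + $61,616.24 + $42,216.62 = $158,704.10.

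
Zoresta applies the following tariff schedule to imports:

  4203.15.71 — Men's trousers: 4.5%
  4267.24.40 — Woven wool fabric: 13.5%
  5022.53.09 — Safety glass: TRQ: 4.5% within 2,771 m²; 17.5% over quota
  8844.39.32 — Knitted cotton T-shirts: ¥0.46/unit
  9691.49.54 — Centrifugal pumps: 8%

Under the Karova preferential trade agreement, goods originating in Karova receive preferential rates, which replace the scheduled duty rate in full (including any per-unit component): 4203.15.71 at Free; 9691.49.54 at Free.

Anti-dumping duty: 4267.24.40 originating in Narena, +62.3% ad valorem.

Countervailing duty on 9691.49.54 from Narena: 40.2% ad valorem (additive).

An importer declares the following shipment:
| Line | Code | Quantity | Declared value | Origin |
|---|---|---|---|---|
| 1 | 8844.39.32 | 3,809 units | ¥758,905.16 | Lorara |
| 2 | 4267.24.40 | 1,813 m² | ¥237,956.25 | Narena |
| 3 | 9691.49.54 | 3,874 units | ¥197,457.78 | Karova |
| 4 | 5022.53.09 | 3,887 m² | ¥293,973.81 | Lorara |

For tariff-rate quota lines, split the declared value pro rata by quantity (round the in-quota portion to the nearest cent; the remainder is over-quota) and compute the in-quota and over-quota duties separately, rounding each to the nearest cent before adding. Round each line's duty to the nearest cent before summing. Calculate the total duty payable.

Line 1 (8844.39.32, Lorara, 3,809 units, ¥758,905.16):
Base rate for 8844.39.32 is ¥0.46/unit.
Duty = 3,809 × ¥0.46 = ¥1,752.14.
Line 2 (4267.24.40, Narena, 1,813 m², ¥237,956.25):
Base rate for 4267.24.40 is 13.5%.
Additional duty on 4267.24.40 from Narena: +62.3%. Applied ad valorem rate: 13.5% + 62.3% = 75.8%.
Duty = ¥237,956.25 × 75.8% = ¥180,370.84.
Line 3 (9691.49.54, Karova, 3,874 units, ¥197,457.78):
Base rate for 9691.49.54 is 8%.
Origin Karova qualifies under the Zoresta–Karova agreement and 9691.49.54 is covered: preferential rate Free applies instead.
The additional-duty order on 9691.49.54 targets Narena, not Karova; it does not apply.
Duty = ¥197,457.78 × 0% = ¥0.00.
Line 4 (5022.53.09, Lorara, 3,887 m², ¥293,973.81):
Code 5022.53.09 is under a tariff-rate quota (threshold 2,771 m²). In-quota: 2,771 m² at 4.5%; over-quota: 1,116 m² at 17.5%.
Pro-rata value split: in-quota = ¥293,973.81 × 2,771/3,887 = ¥209,570.73; over-quota = ¥293,973.81 − ¥209,570.73 = ¥84,403.08.
In-quota duty = ¥209,570.73 × 4.5% = ¥9,430.68. Over-quota duty = ¥84,403.08 × 17.5% = ¥14,770.54.
Line duty = ¥9,430.68 + ¥14,770.54 = ¥24,201.22.
Total = ¥1,752.14 + ¥180,370.84 + ¥0.00 + ¥24,201.22 = ¥206,324.20.

¥206,324.20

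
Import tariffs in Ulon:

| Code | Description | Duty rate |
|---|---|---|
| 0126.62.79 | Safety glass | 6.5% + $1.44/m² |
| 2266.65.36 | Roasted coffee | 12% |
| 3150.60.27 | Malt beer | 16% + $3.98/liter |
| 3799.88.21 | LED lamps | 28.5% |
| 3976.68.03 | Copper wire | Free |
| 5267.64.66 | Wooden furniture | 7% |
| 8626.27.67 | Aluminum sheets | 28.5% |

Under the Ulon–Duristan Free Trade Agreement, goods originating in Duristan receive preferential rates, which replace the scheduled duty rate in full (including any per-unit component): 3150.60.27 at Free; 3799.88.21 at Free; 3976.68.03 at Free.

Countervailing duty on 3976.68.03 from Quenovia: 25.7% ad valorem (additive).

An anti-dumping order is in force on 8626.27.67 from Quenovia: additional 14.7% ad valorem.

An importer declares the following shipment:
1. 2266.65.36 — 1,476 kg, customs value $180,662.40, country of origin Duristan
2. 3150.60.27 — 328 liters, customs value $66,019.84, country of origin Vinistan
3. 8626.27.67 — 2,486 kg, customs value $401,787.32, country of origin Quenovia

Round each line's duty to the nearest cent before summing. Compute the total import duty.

$207,120.22

Line 1 (2266.65.36, Duristan, 1,476 kg, $180,662.40):
Base rate for 2266.65.36 is 12%.
Origin Duristan is the FTA partner but 2266.65.36 is not on the preference list; base rate stands.
Duty = $180,662.40 × 12% = $21,679.49.
Line 2 (3150.60.27, Vinistan, 328 liters, $66,019.84):
Base rate for 3150.60.27 is 16% + $3.98/liter.
3150.60.27 has an FTA preferential rate, but origin Vinistan is not Duristan; base rate stands.
Duty = $66,019.84 × 16% + 328 × $3.98 = $11,868.61.
Line 3 (8626.27.67, Quenovia, 2,486 kg, $401,787.32):
Base rate for 8626.27.67 is 28.5%.
Additional duty on 8626.27.67 from Quenovia: +14.7%. Applied ad valorem rate: 28.5% + 14.7% = 43.2%.
Duty = $401,787.32 × 43.2% = $173,572.12.
Total = $21,679.49 + $11,868.61 + $173,572.12 = $207,120.22.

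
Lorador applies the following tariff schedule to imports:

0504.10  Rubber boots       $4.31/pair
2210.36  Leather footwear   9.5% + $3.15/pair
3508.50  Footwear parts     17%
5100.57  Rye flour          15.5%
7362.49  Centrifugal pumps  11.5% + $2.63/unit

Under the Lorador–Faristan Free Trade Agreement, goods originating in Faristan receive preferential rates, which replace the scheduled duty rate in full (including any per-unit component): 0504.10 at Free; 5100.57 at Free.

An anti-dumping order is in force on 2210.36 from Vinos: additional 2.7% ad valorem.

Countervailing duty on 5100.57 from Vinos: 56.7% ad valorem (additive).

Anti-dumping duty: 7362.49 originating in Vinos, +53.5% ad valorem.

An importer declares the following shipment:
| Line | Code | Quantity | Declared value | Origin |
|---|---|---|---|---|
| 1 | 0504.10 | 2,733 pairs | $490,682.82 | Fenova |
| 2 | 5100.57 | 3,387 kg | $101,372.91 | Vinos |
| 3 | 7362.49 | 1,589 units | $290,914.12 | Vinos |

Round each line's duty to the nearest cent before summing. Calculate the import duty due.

$278,243.72

Line 1 (0504.10, Fenova, 2,733 pairs, $490,682.82):
Base rate for 0504.10 is $4.31/pair.
0504.10 has an FTA preferential rate, but origin Fenova is not Faristan; base rate stands.
Duty = 2,733 × $4.31 = $11,779.23.
Line 2 (5100.57, Vinos, 3,387 kg, $101,372.91):
Base rate for 5100.57 is 15.5%.
5100.57 has an FTA preferential rate, but origin Vinos is not Faristan; base rate stands.
Additional duty on 5100.57 from Vinos: +56.7%. Applied ad valorem rate: 15.5% + 56.7% = 72.2%.
Duty = $101,372.91 × 72.2% = $73,191.24.
Line 3 (7362.49, Vinos, 1,589 units, $290,914.12):
Base rate for 7362.49 is 11.5% + $2.63/unit.
Additional duty on 7362.49 from Vinos: +53.5%. Applied ad valorem rate: 11.5% + 53.5% = 65%.
Duty = $290,914.12 × 65% + 1,589 × $2.63 = $193,273.25.
Total = $11,779.23 + $73,191.24 + $193,273.25 = $278,243.72.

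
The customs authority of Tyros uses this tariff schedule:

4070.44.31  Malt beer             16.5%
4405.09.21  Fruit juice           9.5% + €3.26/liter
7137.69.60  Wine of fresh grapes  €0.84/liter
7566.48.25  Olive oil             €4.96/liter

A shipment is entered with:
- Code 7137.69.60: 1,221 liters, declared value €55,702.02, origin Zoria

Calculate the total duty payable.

€1,025.64

Line 1 (7137.69.60, Zoria, 1,221 liters, €55,702.02):
Base rate for 7137.69.60 is €0.84/liter.
Duty = 1,221 × €0.84 = €1,025.64.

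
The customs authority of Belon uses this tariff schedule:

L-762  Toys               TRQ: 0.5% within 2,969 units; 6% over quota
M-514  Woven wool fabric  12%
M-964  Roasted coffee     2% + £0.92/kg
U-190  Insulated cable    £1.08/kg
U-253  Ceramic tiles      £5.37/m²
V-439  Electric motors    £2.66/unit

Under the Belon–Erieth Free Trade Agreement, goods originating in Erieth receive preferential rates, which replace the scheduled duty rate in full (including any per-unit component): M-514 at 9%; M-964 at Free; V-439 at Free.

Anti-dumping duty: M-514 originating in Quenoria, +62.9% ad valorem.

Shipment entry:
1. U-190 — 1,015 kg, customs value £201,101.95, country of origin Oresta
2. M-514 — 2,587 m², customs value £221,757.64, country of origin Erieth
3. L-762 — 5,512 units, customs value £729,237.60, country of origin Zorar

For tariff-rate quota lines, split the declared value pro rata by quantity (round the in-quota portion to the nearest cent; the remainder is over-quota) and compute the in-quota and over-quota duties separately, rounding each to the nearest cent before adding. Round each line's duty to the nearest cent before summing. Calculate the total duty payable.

£43,204.71

Line 1 (U-190, Oresta, 1,015 kg, £201,101.95):
Base rate for U-190 is £1.08/kg.
Duty = 1,015 × £1.08 = £1,096.20.
Line 2 (M-514, Erieth, 2,587 m², £221,757.64):
Base rate for M-514 is 12%.
Origin Erieth qualifies under the Belon–Erieth agreement and M-514 is covered: preferential rate 9% applies instead.
The additional-duty order on M-514 targets Quenoria, not Erieth; it does not apply.
Duty = £221,757.64 × 9% = £19,958.19.
Line 3 (L-762, Zorar, 5,512 units, £729,237.60):
Code L-762 is under a tariff-rate quota (threshold 2,969 units). In-quota: 2,969 units at 0.5%; over-quota: 2,543 units at 6%.
Pro-rata value split: in-quota = £729,237.60 × 2,969/5,512 = £392,798.70; over-quota = £729,237.60 − £392,798.70 = £336,438.90.
In-quota duty = £392,798.70 × 0.5% = £1,963.99. Over-quota duty = £336,438.90 × 6% = £20,186.33.
Line duty = £1,963.99 + £20,186.33 = £22,150.32.
Total = £1,096.20 + £19,958.19 + £22,150.32 = £43,204.71.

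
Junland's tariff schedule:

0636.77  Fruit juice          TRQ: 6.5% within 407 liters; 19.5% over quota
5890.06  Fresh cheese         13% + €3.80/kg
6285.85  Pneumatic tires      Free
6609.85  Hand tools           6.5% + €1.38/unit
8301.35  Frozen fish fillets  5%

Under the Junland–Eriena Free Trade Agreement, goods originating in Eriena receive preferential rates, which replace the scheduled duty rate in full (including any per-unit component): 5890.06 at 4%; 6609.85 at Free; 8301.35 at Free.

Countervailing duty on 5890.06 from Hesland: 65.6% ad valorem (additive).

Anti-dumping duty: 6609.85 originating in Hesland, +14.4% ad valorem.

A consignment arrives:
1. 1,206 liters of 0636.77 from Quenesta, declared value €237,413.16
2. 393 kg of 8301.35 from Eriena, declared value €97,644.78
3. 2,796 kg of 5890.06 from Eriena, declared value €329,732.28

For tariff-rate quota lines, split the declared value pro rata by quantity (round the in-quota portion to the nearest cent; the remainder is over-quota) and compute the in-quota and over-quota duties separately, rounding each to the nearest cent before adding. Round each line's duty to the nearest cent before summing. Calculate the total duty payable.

Line 1 (0636.77, Quenesta, 1,206 liters, €237,413.16):
Code 0636.77 is under a tariff-rate quota (threshold 407 liters). In-quota: 407 liters at 6.5%; over-quota: 799 liters at 19.5%.
Pro-rata value split: in-quota = €237,413.16 × 407/1,206 = €80,122.02; over-quota = €237,413.16 − €80,122.02 = €157,291.14.
In-quota duty = €80,122.02 × 6.5% = €5,207.93. Over-quota duty = €157,291.14 × 19.5% = €30,671.77.
Line duty = €5,207.93 + €30,671.77 = €35,879.70.
Line 2 (8301.35, Eriena, 393 kg, €97,644.78):
Base rate for 8301.35 is 5%.
Origin Eriena qualifies under the Junland–Eriena agreement and 8301.35 is covered: preferential rate Free applies instead.
Duty = €97,644.78 × 0% = €0.00.
Line 3 (5890.06, Eriena, 2,796 kg, €329,732.28):
Base rate for 5890.06 is 13% + €3.80/kg.
Origin Eriena qualifies under the Junland–Eriena agreement and 5890.06 is covered: preferential rate 4% applies instead.
The additional-duty order on 5890.06 targets Hesland, not Eriena; it does not apply.
Duty = €329,732.28 × 4% = €13,189.29.
Total = €35,879.70 + €0.00 + €13,189.29 = €49,068.99.

€49,068.99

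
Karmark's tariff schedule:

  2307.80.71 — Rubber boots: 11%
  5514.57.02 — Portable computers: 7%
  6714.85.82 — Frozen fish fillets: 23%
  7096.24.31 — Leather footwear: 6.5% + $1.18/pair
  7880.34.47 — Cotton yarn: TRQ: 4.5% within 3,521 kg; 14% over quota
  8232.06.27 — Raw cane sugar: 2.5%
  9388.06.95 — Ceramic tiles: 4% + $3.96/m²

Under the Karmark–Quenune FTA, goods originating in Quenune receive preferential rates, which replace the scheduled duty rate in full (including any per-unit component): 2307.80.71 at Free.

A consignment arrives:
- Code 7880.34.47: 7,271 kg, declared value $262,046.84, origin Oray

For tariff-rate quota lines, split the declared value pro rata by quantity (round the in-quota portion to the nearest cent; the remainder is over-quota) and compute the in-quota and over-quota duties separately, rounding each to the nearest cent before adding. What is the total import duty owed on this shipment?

Line 1 (7880.34.47, Oray, 7,271 kg, $262,046.84):
Code 7880.34.47 is under a tariff-rate quota (threshold 3,521 kg). In-quota: 3,521 kg at 4.5%; over-quota: 3,750 kg at 14%.
Pro-rata value split: in-quota = $262,046.84 × 3,521/7,271 = $126,896.84; over-quota = $262,046.84 − $126,896.84 = $135,150.00.
In-quota duty = $126,896.84 × 4.5% = $5,710.36. Over-quota duty = $135,150.00 × 14% = $18,921.00.
Line duty = $5,710.36 + $18,921.00 = $24,631.36.

$24,631.36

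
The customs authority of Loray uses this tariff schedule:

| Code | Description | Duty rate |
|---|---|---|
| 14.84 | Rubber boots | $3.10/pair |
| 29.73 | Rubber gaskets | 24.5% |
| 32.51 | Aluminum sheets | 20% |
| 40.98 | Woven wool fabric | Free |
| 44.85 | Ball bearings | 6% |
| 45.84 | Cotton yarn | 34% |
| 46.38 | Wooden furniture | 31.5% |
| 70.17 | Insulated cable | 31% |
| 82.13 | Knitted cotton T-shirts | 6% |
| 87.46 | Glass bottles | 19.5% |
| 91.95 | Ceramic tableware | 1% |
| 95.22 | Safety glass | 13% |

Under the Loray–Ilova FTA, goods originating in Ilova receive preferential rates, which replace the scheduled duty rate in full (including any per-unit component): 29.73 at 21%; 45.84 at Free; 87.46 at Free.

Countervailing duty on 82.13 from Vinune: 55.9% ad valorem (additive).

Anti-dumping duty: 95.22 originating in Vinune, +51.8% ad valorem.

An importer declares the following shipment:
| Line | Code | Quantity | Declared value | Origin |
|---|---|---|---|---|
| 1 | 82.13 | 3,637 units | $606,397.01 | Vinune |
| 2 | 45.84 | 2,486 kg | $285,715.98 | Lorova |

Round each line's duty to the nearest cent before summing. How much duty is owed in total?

Line 1 (82.13, Vinune, 3,637 units, $606,397.01):
Base rate for 82.13 is 6%.
Additional duty on 82.13 from Vinune: +55.9%. Applied ad valorem rate: 6% + 55.9% = 61.9%.
Duty = $606,397.01 × 61.9% = $375,359.75.
Line 2 (45.84, Lorova, 2,486 kg, $285,715.98):
Base rate for 45.84 is 34%.
45.84 has an FTA preferential rate, but origin Lorova is not Ilova; base rate stands.
Duty = $285,715.98 × 34% = $97,143.43.
Total = $375,359.75 + $97,143.43 = $472,503.18.

$472,503.18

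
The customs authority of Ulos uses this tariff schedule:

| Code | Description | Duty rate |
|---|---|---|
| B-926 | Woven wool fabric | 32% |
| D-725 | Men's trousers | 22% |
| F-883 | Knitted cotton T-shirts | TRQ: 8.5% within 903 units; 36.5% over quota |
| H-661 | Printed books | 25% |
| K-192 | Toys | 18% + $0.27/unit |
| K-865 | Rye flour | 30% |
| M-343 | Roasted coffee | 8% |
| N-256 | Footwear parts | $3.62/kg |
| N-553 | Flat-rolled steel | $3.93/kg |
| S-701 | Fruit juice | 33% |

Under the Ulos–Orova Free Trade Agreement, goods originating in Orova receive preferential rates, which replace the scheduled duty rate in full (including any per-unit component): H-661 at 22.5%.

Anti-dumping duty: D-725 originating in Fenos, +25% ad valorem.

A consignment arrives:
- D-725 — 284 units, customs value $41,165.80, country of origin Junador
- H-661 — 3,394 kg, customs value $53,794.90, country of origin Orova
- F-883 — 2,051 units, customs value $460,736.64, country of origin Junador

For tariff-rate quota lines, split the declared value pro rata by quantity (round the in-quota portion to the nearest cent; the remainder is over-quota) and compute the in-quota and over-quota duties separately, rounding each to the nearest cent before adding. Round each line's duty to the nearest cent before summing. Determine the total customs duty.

$132,531.22

Line 1 (D-725, Junador, 284 units, $41,165.80):
Base rate for D-725 is 22%.
The additional-duty order on D-725 targets Fenos, not Junador; it does not apply.
Duty = $41,165.80 × 22% = $9,056.48.
Line 2 (H-661, Orova, 3,394 kg, $53,794.90):
Base rate for H-661 is 25%.
Origin Orova qualifies under the Ulos–Orova agreement and H-661 is covered: preferential rate 22.5% applies instead.
Duty = $53,794.90 × 22.5% = $12,103.85.
Line 3 (F-883, Junador, 2,051 units, $460,736.64):
Code F-883 is under a tariff-rate quota (threshold 903 units). In-quota: 903 units at 8.5%; over-quota: 1,148 units at 36.5%.
Pro-rata value split: in-quota = $460,736.64 × 903/2,051 = $202,849.92; over-quota = $460,736.64 − $202,849.92 = $257,886.72.
In-quota duty = $202,849.92 × 8.5% = $17,242.24. Over-quota duty = $257,886.72 × 36.5% = $94,128.65.
Line duty = $17,242.24 + $94,128.65 = $111,370.89.
Total = $9,056.48 + $12,103.85 + $111,370.89 = $132,531.22.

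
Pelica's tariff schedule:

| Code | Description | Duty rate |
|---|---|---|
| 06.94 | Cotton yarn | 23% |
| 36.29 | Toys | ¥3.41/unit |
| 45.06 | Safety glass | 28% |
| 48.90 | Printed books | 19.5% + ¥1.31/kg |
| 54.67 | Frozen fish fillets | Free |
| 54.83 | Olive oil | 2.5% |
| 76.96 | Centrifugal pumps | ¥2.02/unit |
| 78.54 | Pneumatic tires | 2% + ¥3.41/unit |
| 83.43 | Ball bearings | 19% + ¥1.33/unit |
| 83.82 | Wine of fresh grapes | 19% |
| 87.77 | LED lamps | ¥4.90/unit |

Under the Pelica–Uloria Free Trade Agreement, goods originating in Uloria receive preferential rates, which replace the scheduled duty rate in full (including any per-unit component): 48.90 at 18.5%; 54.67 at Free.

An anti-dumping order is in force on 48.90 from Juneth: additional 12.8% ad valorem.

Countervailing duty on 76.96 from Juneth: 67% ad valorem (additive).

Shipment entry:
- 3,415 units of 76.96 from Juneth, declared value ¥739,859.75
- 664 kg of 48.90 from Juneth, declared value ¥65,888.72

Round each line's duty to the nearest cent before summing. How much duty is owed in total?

¥524,756.23

Line 1 (76.96, Juneth, 3,415 units, ¥739,859.75):
Base rate for 76.96 is ¥2.02/unit.
Additional duty on 76.96 from Juneth: +67% ad valorem. Applied ad valorem rate = 67%.
Duty = ¥739,859.75 × 67% + 3,415 × ¥2.02 = ¥502,604.33.
Line 2 (48.90, Juneth, 664 kg, ¥65,888.72):
Base rate for 48.90 is 19.5% + ¥1.31/kg.
48.90 has an FTA preferential rate, but origin Juneth is not Uloria; base rate stands.
Additional duty on 48.90 from Juneth: +12.8%. Applied ad valorem rate: 19.5% + 12.8% = 32.3%.
Duty = ¥65,888.72 × 32.3% + 664 × ¥1.31 = ¥22,151.90.
Total = ¥502,604.33 + ¥22,151.90 = ¥524,756.23.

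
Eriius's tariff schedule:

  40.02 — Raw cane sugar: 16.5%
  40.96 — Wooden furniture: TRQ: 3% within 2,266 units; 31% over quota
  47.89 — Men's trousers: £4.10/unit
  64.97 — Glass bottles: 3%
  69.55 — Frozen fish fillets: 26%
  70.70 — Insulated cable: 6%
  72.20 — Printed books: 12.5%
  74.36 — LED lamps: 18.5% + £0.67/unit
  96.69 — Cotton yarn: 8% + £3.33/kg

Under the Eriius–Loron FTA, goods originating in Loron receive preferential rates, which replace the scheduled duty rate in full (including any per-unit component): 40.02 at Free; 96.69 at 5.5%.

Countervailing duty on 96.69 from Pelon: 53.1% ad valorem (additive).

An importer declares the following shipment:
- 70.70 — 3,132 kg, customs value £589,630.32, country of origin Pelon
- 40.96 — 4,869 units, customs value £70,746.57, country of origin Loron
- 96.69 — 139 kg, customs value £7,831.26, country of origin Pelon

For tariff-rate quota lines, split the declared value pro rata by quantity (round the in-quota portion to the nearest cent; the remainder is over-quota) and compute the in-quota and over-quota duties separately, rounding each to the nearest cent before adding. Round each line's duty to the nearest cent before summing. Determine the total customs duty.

£53,338.03

Line 1 (70.70, Pelon, 3,132 kg, £589,630.32):
Base rate for 70.70 is 6%.
Duty = £589,630.32 × 6% = £35,377.82.
Line 2 (40.96, Loron, 4,869 units, £70,746.57):
Code 40.96 is under a tariff-rate quota (threshold 2,266 units). In-quota: 2,266 units at 3%; over-quota: 2,603 units at 31%.
Pro-rata value split: in-quota = £70,746.57 × 2,266/4,869 = £32,924.98; over-quota = £70,746.57 − £32,924.98 = £37,821.59.
In-quota duty = £32,924.98 × 3% = £987.75. Over-quota duty = £37,821.59 × 31% = £11,724.69.
Line duty = £987.75 + £11,724.69 = £12,712.44.
Line 3 (96.69, Pelon, 139 kg, £7,831.26):
Base rate for 96.69 is 8% + £3.33/kg.
96.69 has an FTA preferential rate, but origin Pelon is not Loron; base rate stands.
Additional duty on 96.69 from Pelon: +53.1%. Applied ad valorem rate: 8% + 53.1% = 61.1%.
Duty = £7,831.26 × 61.1% + 139 × £3.33 = £5,247.77.
Total = £35,377.82 + £12,712.44 + £5,247.77 = £53,338.03.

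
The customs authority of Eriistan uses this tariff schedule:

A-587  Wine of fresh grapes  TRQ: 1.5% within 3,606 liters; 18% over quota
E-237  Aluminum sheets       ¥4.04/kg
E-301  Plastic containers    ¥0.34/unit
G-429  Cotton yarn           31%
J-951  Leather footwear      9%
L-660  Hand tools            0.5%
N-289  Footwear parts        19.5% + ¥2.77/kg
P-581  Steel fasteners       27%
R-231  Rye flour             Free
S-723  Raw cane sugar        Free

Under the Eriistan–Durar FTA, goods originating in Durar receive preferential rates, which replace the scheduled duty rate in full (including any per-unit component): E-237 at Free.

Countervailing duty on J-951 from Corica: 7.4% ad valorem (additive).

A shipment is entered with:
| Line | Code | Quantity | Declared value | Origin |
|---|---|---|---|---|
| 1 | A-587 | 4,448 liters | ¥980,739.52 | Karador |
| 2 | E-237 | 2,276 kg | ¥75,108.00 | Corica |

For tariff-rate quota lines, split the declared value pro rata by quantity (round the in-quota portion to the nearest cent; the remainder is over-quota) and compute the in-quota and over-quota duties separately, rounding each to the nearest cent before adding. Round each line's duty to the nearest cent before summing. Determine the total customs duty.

Line 1 (A-587, Karador, 4,448 liters, ¥980,739.52):
Code A-587 is under a tariff-rate quota (threshold 3,606 liters). In-quota: 3,606 liters at 1.5%; over-quota: 842 liters at 18%.
Pro-rata value split: in-quota = ¥980,739.52 × 3,606/4,448 = ¥795,086.94; over-quota = ¥980,739.52 − ¥795,086.94 = ¥185,652.58.
In-quota duty = ¥795,086.94 × 1.5% = ¥11,926.30. Over-quota duty = ¥185,652.58 × 18% = ¥33,417.46.
Line duty = ¥11,926.30 + ¥33,417.46 = ¥45,343.76.
Line 2 (E-237, Corica, 2,276 kg, ¥75,108.00):
Base rate for E-237 is ¥4.04/kg.
E-237 has an FTA preferential rate, but origin Corica is not Durar; base rate stands.
Duty = 2,276 × ¥4.04 = ¥9,195.04.
Total = ¥45,343.76 + ¥9,195.04 = ¥54,538.80.

¥54,538.80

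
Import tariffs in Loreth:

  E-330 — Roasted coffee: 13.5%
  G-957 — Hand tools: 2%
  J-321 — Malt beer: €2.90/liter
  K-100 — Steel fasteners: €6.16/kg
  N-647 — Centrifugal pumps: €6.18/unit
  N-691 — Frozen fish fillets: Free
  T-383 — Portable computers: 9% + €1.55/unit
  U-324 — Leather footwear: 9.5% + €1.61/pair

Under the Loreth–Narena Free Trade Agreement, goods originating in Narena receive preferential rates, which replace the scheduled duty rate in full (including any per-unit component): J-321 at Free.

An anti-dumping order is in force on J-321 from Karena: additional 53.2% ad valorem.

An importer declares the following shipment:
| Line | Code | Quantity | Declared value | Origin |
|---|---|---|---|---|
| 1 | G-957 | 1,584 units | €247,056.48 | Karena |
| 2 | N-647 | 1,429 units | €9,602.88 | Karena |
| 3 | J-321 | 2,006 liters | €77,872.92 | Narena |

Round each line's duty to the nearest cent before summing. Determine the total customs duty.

Line 1 (G-957, Karena, 1,584 units, €247,056.48):
Base rate for G-957 is 2%.
Duty = €247,056.48 × 2% = €4,941.13.
Line 2 (N-647, Karena, 1,429 units, €9,602.88):
Base rate for N-647 is €6.18/unit.
Duty = 1,429 × €6.18 = €8,831.22.
Line 3 (J-321, Narena, 2,006 liters, €77,872.92):
Base rate for J-321 is €2.90/liter.
Origin Narena qualifies under the Loreth–Narena agreement and J-321 is covered: preferential rate Free applies instead.
The additional-duty order on J-321 targets Karena, not Narena; it does not apply.
Duty = €77,872.92 × 0% = €0.00.
Total = €4,941.13 + €8,831.22 + €0.00 = €13,772.35.

€13,772.35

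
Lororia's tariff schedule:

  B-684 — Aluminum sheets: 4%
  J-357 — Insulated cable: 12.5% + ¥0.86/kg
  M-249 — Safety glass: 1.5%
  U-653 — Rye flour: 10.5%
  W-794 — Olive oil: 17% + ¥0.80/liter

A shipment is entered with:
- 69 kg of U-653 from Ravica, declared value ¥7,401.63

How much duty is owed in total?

Line 1 (U-653, Ravica, 69 kg, ¥7,401.63):
Base rate for U-653 is 10.5%.
Duty = ¥7,401.63 × 10.5% = ¥777.17.

¥777.17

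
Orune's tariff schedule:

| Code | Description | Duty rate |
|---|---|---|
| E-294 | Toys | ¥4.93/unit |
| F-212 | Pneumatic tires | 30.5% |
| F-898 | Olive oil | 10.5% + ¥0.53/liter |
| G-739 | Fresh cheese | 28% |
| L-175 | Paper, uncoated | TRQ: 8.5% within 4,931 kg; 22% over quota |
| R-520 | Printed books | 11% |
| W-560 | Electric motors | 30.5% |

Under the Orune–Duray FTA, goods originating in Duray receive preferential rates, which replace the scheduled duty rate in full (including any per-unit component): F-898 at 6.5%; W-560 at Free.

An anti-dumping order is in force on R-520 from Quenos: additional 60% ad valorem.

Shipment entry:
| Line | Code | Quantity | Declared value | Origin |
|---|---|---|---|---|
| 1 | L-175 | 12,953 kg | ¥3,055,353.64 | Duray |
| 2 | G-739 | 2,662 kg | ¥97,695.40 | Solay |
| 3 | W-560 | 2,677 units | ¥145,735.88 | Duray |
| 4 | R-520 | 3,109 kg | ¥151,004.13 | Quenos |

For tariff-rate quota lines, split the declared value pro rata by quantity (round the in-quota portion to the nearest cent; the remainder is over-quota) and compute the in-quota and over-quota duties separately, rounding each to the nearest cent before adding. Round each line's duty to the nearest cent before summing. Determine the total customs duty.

Line 1 (L-175, Duray, 12,953 kg, ¥3,055,353.64):
Code L-175 is under a tariff-rate quota (threshold 4,931 kg). In-quota: 4,931 kg at 8.5%; over-quota: 8,022 kg at 22%.
Pro-rata value split: in-quota = ¥3,055,353.64 × 4,931/12,953 = ¥1,163,124.28; over-quota = ¥3,055,353.64 − ¥1,163,124.28 = ¥1,892,229.36.
In-quota duty = ¥1,163,124.28 × 8.5% = ¥98,865.56. Over-quota duty = ¥1,892,229.36 × 22% = ¥416,290.46.
Line duty = ¥98,865.56 + ¥416,290.46 = ¥515,156.02.
Line 2 (G-739, Solay, 2,662 kg, ¥97,695.40):
Base rate for G-739 is 28%.
Duty = ¥97,695.40 × 28% = ¥27,354.71.
Line 3 (W-560, Duray, 2,677 units, ¥145,735.88):
Base rate for W-560 is 30.5%.
Origin Duray qualifies under the Orune–Duray agreement and W-560 is covered: preferential rate Free applies instead.
Duty = ¥145,735.88 × 0% = ¥0.00.
Line 4 (R-520, Quenos, 3,109 kg, ¥151,004.13):
Base rate for R-520 is 11%.
Additional duty on R-520 from Quenos: +60%. Applied ad valorem rate: 11% + 60% = 71%.
Duty = ¥151,004.13 × 71% = ¥107,212.93.
Total = ¥515,156.02 + ¥27,354.71 + ¥0.00 + ¥107,212.93 = ¥649,723.66.

¥649,723.66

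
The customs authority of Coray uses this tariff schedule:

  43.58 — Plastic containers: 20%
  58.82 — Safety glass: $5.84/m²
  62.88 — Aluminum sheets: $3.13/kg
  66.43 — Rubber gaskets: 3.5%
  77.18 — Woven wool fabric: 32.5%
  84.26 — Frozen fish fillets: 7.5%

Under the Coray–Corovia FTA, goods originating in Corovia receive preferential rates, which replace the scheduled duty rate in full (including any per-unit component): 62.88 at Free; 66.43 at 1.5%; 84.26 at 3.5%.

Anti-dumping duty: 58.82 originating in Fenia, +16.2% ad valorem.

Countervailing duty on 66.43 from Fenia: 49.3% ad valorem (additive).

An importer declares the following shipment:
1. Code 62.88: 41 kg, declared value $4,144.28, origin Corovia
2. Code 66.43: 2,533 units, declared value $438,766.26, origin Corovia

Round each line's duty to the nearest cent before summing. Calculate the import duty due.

$6,581.49

Line 1 (62.88, Corovia, 41 kg, $4,144.28):
Base rate for 62.88 is $3.13/kg.
Origin Corovia qualifies under the Coray–Corovia agreement and 62.88 is covered: preferential rate Free applies instead.
Duty = $4,144.28 × 0% = $0.00.
Line 2 (66.43, Corovia, 2,533 units, $438,766.26):
Base rate for 66.43 is 3.5%.
Origin Corovia qualifies under the Coray–Corovia agreement and 66.43 is covered: preferential rate 1.5% applies instead.
The additional-duty order on 66.43 targets Fenia, not Corovia; it does not apply.
Duty = $438,766.26 × 1.5% = $6,581.49.
Total = $0.00 + $6,581.49 = $6,581.49.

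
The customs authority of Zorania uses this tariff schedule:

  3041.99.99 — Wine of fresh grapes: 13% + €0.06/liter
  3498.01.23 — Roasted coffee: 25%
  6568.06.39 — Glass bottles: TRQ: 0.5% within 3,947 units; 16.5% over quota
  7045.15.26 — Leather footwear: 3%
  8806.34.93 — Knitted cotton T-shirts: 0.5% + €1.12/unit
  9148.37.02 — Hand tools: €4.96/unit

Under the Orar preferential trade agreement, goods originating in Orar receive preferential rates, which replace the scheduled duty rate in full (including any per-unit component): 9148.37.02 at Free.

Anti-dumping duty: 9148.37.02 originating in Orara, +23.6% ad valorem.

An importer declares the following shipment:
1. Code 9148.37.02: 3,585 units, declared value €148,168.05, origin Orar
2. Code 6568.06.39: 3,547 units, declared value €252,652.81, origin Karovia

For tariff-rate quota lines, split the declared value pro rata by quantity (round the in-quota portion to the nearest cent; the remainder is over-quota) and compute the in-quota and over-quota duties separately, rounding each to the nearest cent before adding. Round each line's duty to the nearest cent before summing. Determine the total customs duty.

Line 1 (9148.37.02, Orar, 3,585 units, €148,168.05):
Base rate for 9148.37.02 is €4.96/unit.
Origin Orar qualifies under the Zorania–Orar agreement and 9148.37.02 is covered: preferential rate Free applies instead.
The additional-duty order on 9148.37.02 targets Orara, not Orar; it does not apply.
Duty = €148,168.05 × 0% = €0.00.
Line 2 (6568.06.39, Karovia, 3,547 units, €252,652.81):
Code 6568.06.39 is under a tariff-rate quota (threshold 3,947 units). Quantity 3,547 units is within the quota, so the in-quota rate 0.5% applies to the full value.
Duty = €252,652.81 × 0.5% = €1,263.26.
Total = €0.00 + €1,263.26 = €1,263.26.

€1,263.26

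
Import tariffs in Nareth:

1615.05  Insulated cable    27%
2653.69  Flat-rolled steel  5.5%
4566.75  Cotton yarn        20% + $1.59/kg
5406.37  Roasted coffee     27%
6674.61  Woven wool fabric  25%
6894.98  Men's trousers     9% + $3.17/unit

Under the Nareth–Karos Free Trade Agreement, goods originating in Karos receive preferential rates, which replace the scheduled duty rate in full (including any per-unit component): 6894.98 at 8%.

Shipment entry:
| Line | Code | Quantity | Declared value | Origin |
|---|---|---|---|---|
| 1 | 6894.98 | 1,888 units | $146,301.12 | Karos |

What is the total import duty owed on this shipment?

Line 1 (6894.98, Karos, 1,888 units, $146,301.12):
Base rate for 6894.98 is 9% + $3.17/unit.
Origin Karos qualifies under the Nareth–Karos agreement and 6894.98 is covered: preferential rate 8% applies instead.
Duty = $146,301.12 × 8% = $11,704.09.

$11,704.09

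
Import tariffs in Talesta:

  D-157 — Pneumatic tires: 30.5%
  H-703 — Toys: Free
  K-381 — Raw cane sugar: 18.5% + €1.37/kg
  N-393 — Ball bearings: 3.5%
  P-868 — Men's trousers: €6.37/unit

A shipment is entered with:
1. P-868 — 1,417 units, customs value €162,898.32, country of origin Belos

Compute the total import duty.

Line 1 (P-868, Belos, 1,417 units, €162,898.32):
Base rate for P-868 is €6.37/unit.
Duty = 1,417 × €6.37 = €9,026.29.

€9,026.29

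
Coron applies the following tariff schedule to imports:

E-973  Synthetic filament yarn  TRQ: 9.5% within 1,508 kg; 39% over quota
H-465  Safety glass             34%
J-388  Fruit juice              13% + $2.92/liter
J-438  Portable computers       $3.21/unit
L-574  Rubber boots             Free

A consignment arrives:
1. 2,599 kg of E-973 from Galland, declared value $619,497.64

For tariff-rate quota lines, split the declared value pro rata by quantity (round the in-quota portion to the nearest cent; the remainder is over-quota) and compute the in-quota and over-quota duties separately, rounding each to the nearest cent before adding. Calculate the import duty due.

$135,567.25

Line 1 (E-973, Galland, 2,599 kg, $619,497.64):
Code E-973 is under a tariff-rate quota (threshold 1,508 kg). In-quota: 1,508 kg at 9.5%; over-quota: 1,091 kg at 39%.
Pro-rata value split: in-quota = $619,497.64 × 1,508/2,599 = $359,446.88; over-quota = $619,497.64 − $359,446.88 = $260,050.76.
In-quota duty = $359,446.88 × 9.5% = $34,147.45. Over-quota duty = $260,050.76 × 39% = $101,419.80.
Line duty = $34,147.45 + $101,419.80 = $135,567.25.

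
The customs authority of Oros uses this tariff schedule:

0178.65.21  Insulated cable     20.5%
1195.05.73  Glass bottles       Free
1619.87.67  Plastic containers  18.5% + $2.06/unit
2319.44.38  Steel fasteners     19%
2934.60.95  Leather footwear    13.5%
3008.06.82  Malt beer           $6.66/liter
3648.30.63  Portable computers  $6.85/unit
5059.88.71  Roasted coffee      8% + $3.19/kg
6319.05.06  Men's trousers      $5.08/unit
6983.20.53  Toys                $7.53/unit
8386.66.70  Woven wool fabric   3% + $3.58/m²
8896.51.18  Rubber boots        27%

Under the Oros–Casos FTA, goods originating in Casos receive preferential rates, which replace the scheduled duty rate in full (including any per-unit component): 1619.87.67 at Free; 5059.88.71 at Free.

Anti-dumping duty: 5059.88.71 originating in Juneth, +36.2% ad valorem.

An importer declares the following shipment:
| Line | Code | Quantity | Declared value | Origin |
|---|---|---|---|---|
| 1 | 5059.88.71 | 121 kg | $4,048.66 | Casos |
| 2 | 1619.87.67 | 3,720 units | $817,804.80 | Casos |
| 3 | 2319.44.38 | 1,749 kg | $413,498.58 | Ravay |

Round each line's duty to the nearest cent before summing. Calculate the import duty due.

$78,564.73

Line 1 (5059.88.71, Casos, 121 kg, $4,048.66):
Base rate for 5059.88.71 is 8% + $3.19/kg.
Origin Casos qualifies under the Oros–Casos agreement and 5059.88.71 is covered: preferential rate Free applies instead.
The additional-duty order on 5059.88.71 targets Juneth, not Casos; it does not apply.
Duty = $4,048.66 × 0% = $0.00.
Line 2 (1619.87.67, Casos, 3,720 units, $817,804.80):
Base rate for 1619.87.67 is 18.5% + $2.06/unit.
Origin Casos qualifies under the Oros–Casos agreement and 1619.87.67 is covered: preferential rate Free applies instead.
Duty = $817,804.80 × 0% = $0.00.
Line 3 (2319.44.38, Ravay, 1,749 kg, $413,498.58):
Base rate for 2319.44.38 is 19%.
Duty = $413,498.58 × 19% = $78,564.73.
Total = $0.00 + $0.00 + $78,564.73 = $78,564.73.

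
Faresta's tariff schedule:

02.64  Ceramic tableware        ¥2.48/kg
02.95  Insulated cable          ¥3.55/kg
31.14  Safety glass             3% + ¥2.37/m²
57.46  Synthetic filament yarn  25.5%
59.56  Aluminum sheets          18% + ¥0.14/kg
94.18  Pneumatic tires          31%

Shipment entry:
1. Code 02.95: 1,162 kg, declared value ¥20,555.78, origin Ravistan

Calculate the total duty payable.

¥4,125.10

Line 1 (02.95, Ravistan, 1,162 kg, ¥20,555.78):
Base rate for 02.95 is ¥3.55/kg.
Duty = 1,162 × ¥3.55 = ¥4,125.10.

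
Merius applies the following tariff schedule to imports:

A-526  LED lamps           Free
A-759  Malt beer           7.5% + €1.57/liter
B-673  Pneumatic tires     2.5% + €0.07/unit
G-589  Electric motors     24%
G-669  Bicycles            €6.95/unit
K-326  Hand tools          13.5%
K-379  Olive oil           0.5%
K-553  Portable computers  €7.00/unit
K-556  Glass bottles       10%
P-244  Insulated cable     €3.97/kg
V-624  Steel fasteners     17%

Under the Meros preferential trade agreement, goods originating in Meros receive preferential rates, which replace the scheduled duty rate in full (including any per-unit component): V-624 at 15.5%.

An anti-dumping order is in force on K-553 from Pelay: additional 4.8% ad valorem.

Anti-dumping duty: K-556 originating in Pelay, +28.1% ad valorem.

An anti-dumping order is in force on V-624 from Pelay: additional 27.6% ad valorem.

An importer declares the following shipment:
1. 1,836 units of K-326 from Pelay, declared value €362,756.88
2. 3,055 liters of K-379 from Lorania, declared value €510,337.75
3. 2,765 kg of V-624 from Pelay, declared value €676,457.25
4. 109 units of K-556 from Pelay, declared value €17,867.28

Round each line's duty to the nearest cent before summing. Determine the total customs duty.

Line 1 (K-326, Pelay, 1,836 units, €362,756.88):
Base rate for K-326 is 13.5%.
Duty = €362,756.88 × 13.5% = €48,972.18.
Line 2 (K-379, Lorania, 3,055 liters, €510,337.75):
Base rate for K-379 is 0.5%.
Duty = €510,337.75 × 0.5% = €2,551.69.
Line 3 (V-624, Pelay, 2,765 kg, €676,457.25):
Base rate for V-624 is 17%.
V-624 has an FTA preferential rate, but origin Pelay is not Meros; base rate stands.
Additional duty on V-624 from Pelay: +27.6%. Applied ad valorem rate: 17% + 27.6% = 44.6%.
Duty = €676,457.25 × 44.6% = €301,699.93.
Line 4 (K-556, Pelay, 109 units, €17,867.28):
Base rate for K-556 is 10%.
Additional duty on K-556 from Pelay: +28.1%. Applied ad valorem rate: 10% + 28.1% = 38.1%.
Duty = €17,867.28 × 38.1% = €6,807.43.
Total = €48,972.18 + €2,551.69 + €301,699.93 + €6,807.43 = €360,031.23.

€360,031.23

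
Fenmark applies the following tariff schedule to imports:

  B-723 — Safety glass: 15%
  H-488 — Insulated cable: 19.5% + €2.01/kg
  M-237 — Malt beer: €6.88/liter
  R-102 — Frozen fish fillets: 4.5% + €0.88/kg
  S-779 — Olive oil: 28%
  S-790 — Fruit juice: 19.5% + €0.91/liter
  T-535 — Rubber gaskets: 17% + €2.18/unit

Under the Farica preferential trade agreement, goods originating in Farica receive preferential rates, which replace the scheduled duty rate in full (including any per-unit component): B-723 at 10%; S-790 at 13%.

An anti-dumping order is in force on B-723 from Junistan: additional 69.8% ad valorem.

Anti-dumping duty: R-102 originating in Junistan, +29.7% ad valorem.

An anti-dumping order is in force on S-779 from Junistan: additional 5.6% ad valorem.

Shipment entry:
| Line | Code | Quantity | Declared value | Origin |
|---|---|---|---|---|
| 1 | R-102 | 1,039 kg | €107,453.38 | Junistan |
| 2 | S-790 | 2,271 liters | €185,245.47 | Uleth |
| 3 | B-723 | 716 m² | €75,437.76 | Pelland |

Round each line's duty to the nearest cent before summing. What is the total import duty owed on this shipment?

€87,168.52

Line 1 (R-102, Junistan, 1,039 kg, €107,453.38):
Base rate for R-102 is 4.5% + €0.88/kg.
Additional duty on R-102 from Junistan: +29.7%. Applied ad valorem rate: 4.5% + 29.7% = 34.2%.
Duty = €107,453.38 × 34.2% + 1,039 × €0.88 = €37,663.38.
Line 2 (S-790, Uleth, 2,271 liters, €185,245.47):
Base rate for S-790 is 19.5% + €0.91/liter.
S-790 has an FTA preferential rate, but origin Uleth is not Farica; base rate stands.
Duty = €185,245.47 × 19.5% + 2,271 × €0.91 = €38,189.48.
Line 3 (B-723, Pelland, 716 m², €75,437.76):
Base rate for B-723 is 15%.
B-723 has an FTA preferential rate, but origin Pelland is not Farica; base rate stands.
The additional-duty order on B-723 targets Junistan, not Pelland; it does not apply.
Duty = €75,437.76 × 15% = €11,315.66.
Total = €37,663.38 + €38,189.48 + €11,315.66 = €87,168.52.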